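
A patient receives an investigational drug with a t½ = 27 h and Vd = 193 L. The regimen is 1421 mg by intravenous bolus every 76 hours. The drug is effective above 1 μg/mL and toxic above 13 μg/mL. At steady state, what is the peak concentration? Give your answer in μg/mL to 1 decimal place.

τ/t½ = 76/27 ≈ 2.8148, so fraction remaining f = (1/2)^(76/27) ≈ 0.1421.
Accumulation ratio R = 1/(1 − f) ≈ 1/0.8579 ≈ 1.1656.
Each bolus raises the concentration by D/Vd = 1421/193 ≈ 7.363 μg/mL.
Steady-state peak Cmax,ss = C₀·R ≈ 7.363 × 1.1656 ≈ 8.582 μg/mL.
Peak 8.6 μg/mL vs MTC 13 μg/mL: below toxic threshold.

8.6 μg/mL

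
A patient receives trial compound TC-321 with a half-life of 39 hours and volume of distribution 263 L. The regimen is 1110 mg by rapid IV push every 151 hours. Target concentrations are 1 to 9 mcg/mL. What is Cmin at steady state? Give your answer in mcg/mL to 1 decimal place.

k = ln2/t½ = ln2/39 ≈ 0.017773 h⁻¹; fraction remaining f = e^(−kτ) = e^(−0.017773×151) ≈ 0.0683.
Each bolus raises the concentration by D/Vd = 1110/263 ≈ 4.221 mcg/mL.
Steady-state trough Cmin,ss = C₀·f/(1−f) ≈ 4.221 × 0.0683/0.9317 ≈ 0.309 mcg/mL.
Trough 0.3 mcg/mL vs MEC 1 mcg/mL: subtherapeutic.

0.3 mcg/mL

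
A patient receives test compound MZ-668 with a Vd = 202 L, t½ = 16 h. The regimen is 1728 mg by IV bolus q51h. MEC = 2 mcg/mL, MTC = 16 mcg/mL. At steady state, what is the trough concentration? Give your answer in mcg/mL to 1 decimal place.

1.1 mcg/mL

τ/t½ = 51/16 ≈ 3.1875, so fraction remaining f = (1/2)^(51/16) ≈ 0.1098.
At steady state, accumulation factor R = 1/(1 − e^(−kτ)) ≈ 1.1233.
Each bolus raises the concentration by D/Vd = 1728/202 ≈ 8.554 mcg/mL.
Steady-state peak Cmax,ss = C₀·R ≈ 8.554 × 1.1233 ≈ 9.609 mcg/mL.
Steady-state trough Cmin,ss = Cmax,ss·f ≈ 9.609 × 0.1098 ≈ 1.055 mcg/mL.
Trough 1.1 mcg/mL vs MEC 2 mcg/mL: subtherapeutic.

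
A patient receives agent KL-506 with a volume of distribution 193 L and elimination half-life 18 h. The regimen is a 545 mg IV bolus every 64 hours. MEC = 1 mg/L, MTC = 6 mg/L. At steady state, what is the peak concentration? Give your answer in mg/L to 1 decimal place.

Over one 64-h interval, 64/18 ≈ 3.5556 half-lives elapse, leaving f ≈ 0.0850 of each dose.
At steady state, accumulation factor R = 1/(1 − e^(−kτ)) ≈ 1.0929.
Single-dose peak C₀ = D/Vd = 545/193 ≈ 2.824 mg/L.
Steady-state peak Cmax,ss = C₀·R ≈ 2.824 × 1.0929 ≈ 3.086 mg/L.
Peak 3.1 mg/L vs MTC 6 mg/L: below toxic threshold.

3.1 mg/L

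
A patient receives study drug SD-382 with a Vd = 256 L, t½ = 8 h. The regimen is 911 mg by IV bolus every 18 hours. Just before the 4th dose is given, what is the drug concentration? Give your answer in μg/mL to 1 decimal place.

0.9 μg/mL

f = (1/2)^(τ/t½) = (1/2)^(18/8) ≈ 0.2102.
C₀ = D/Vd = 911/256 ≈ 3.559 μg/mL.
Before the 4th dose, 3 doses have been given. Superposition: Cmin = C₀·(f + f² + … + f^3).
≈ 3.559 × (0.2102 + 0.0442 + 0.0093) ≈ 3.559 × 0.2637 ≈ 0.939 μg/mL.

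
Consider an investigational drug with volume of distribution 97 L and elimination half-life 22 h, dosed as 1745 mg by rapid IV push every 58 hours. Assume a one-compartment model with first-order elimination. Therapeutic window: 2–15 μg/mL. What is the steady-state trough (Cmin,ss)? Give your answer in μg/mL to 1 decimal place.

Over one 58-h interval, 58/22 ≈ 2.6364 half-lives elapse, leaving f ≈ 0.1608 of each dose.
Accumulation ratio R = 1/(1 − f) ≈ 1/0.8392 ≈ 1.1916.
Each bolus raises the concentration by D/Vd = 1745/97 ≈ 17.990 μg/mL.
Cmax,ss = C₀/(1 − f) ≈ 17.990/0.8392 ≈ 21.437 μg/mL.
One interval later, Cmin,ss = Cmax,ss·e^(−kτ) ≈ 21.437 × 0.1608 ≈ 3.447 μg/mL.
Trough 3.4 μg/mL vs MEC 2 μg/mL: adequate.

3.4 μg/mL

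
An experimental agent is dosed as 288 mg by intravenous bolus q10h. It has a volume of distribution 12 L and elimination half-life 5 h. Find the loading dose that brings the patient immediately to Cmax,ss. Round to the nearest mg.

f = (1/2)^(10/5) ≈ 0.250000; accumulation ratio R = 1/(1−f) ≈ 1.33333.
Loading dose to hit Cmax,ss on first dose: D_load = D_maint·R ≈ 288 × 1.33333 ≈ 384.00 mg.

384 mg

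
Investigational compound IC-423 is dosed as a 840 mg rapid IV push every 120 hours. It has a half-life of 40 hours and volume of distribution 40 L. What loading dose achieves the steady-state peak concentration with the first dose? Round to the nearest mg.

960 mg

f = (1/2)^(120/40) ≈ 0.125000; accumulation ratio R = 1/(1−f) ≈ 1.14286.
Loading dose to hit Cmax,ss on first dose: D_load = D_maint·R ≈ 840 × 1.14286 ≈ 960.00 mg.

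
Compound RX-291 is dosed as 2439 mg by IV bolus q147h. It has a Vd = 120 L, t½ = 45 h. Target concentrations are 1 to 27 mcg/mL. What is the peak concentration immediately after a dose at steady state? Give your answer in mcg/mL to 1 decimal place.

22.7 mcg/mL

Over one 147-h interval, 147/45 ≈ 3.2667 half-lives elapse, leaving f ≈ 0.1039 of each dose.
Accumulation ratio R = 1/(1 − f) ≈ 1/0.8961 ≈ 1.1159.
Single-dose peak C₀ = D/Vd = 2439/120 ≈ 20.325 mcg/mL.
Steady-state peak Cmax,ss = C₀·R ≈ 20.325 × 1.1159 ≈ 22.681 mcg/mL.
Peak 22.7 mcg/mL vs MTC 27 mcg/mL: below toxic threshold.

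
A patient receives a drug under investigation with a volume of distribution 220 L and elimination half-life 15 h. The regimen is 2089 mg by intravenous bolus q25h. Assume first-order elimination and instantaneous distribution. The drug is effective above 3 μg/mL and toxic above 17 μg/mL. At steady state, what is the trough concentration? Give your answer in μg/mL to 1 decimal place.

Over one 25-h interval, 25/15 ≈ 1.6667 half-lives elapse, leaving f ≈ 0.3150 of each dose.
At steady state, accumulation factor R = 1/(1 − e^(−kτ)) ≈ 1.4599.
Each bolus raises the concentration by D/Vd = 2089/220 ≈ 9.495 μg/mL.
Cmax,ss = C₀/(1 − f) ≈ 9.495/0.6850 ≈ 13.861 μg/mL.
One interval later, Cmin,ss = Cmax,ss·e^(−kτ) ≈ 13.861 × 0.3150 ≈ 4.366 μg/mL.
Trough 4.4 μg/mL vs MEC 3 μg/mL: adequate.

4.4 μg/mL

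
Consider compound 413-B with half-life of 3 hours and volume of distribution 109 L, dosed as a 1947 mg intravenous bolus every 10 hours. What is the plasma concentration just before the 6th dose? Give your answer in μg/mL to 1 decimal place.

2.0 μg/mL

f = (1/2)^(τ/t½) = (1/2)^(10/3) ≈ 0.0992.
C₀ = D/Vd = 1947/109 ≈ 17.862 μg/mL.
Before the 6th dose, 5 doses have been given. Superposition: Cmin = C₀·(f + f² + … + f^5).
≈ 17.862 × (0.0992 + 0.0098 + 0.0010 + 0.0001 + 0.0000) ≈ 17.862 × 0.1101 ≈ 1.967 μg/mL.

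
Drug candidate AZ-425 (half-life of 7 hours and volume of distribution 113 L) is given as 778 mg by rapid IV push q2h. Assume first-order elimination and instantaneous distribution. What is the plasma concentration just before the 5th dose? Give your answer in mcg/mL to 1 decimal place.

17.2 mcg/mL

f = (1/2)^(τ/t½) = (1/2)^(2/7) ≈ 0.8203.
C₀ = D/Vd = 778/113 ≈ 6.885 mcg/mL.
Before the 5th dose, 4 doses have been given. Superposition: Cmin = C₀·(f + f² + … + f^4).
≈ 6.885 × (0.8203 + 0.6729 + 0.5520 + 0.4528) ≈ 6.885 × 2.4980 ≈ 17.199 mcg/mL.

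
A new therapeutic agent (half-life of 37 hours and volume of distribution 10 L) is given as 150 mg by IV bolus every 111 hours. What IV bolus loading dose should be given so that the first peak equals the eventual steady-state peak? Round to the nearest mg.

171 mg

f = (1/2)^(111/37) ≈ 0.125000; accumulation ratio R = 1/(1−f) ≈ 1.14286.
Loading dose to hit Cmax,ss on first dose: D_load = D_maint·R ≈ 150 × 1.14286 ≈ 171.43 mg.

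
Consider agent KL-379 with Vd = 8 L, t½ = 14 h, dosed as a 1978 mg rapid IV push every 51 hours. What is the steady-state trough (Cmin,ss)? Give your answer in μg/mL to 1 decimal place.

Over one 51-h interval, 51/14 ≈ 3.6429 half-lives elapse, leaving f ≈ 0.0801 of each dose.
Accumulation ratio R = 1/(1 − f) ≈ 1/0.9199 ≈ 1.0871.
Each bolus raises the concentration by D/Vd = 1978/8 ≈ 247.250 μg/mL.
Cmax,ss = C₀/(1 − f) ≈ 247.250/0.9199 ≈ 268.779 μg/mL.
One interval later, Cmin,ss = Cmax,ss·e^(−kτ) ≈ 268.779 × 0.0801 ≈ 21.529 μg/mL.

21.5 μg/mL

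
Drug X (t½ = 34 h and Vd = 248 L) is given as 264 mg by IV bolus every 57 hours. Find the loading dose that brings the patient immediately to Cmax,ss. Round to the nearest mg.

f = (1/2)^(57/34) ≈ 0.312847; accumulation ratio R = 1/(1−f) ≈ 1.45528.
Loading dose to hit Cmax,ss on first dose: D_load = D_maint·R ≈ 264 × 1.45528 ≈ 384.19 mg.

384 mg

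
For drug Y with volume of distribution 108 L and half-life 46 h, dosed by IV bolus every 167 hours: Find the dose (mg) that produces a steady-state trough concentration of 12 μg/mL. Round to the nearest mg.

14754 mg

τ/t½ = 167/46 ≈ 3.6304, so f = (1/2)^(167/46) ≈ 0.080748.
Cmin,ss = (D/Vd)·f/(1−f), so D = Cmin,ss·Vd·(1−f)/f.
D = 12 × 108 × (1−f)/f ≈ 12 × 108 × 11.38421 ≈ 14753.94 mg.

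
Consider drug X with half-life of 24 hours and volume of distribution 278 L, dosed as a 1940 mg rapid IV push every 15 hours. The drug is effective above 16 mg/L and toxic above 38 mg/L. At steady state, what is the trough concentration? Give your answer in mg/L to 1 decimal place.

12.9 mg/L

Over one 15-h interval, 15/24 ≈ 0.625 half-lives elapse, leaving f ≈ 0.6484 of each dose.
Each bolus raises the concentration by D/Vd = 1940/278 ≈ 6.978 mg/L.
Steady-state trough Cmin,ss = C₀·f/(1−f) ≈ 6.978 × 0.6484/0.3516 ≈ 12.868 mg/L.
Trough 12.9 mg/L vs MEC 16 mg/L: subtherapeutic.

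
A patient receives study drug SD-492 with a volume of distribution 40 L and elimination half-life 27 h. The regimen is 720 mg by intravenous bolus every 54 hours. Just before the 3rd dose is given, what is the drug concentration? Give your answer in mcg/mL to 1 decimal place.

f = (1/2)^(τ/t½) = (1/2)^(54/27) ≈ 0.2500.
C₀ = D/Vd = 720/40 ≈ 18.000 mcg/mL.
Before the 3rd dose, 2 doses have been given. Superposition: Cmin = C₀·(f + f²).
≈ 18.000 × (0.2500 + 0.0625) ≈ 18.000 × 0.3125 ≈ 5.625 mcg/mL.

5.6 mcg/mL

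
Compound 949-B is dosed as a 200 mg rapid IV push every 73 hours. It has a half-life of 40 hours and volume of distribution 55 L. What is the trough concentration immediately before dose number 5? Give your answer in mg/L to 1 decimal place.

f = (1/2)^(τ/t½) = (1/2)^(73/40) ≈ 0.2822.
C₀ = D/Vd = 200/55 ≈ 3.636 mg/L.
Before the 5th dose, 4 doses have been given. Superposition: Cmin = C₀·(f + f² + … + f^4).
≈ 3.636 × (0.2822 + 0.0796 + 0.0225 + 0.0063) ≈ 3.636 × 0.3906 ≈ 1.420 mg/L.

1.4 mg/L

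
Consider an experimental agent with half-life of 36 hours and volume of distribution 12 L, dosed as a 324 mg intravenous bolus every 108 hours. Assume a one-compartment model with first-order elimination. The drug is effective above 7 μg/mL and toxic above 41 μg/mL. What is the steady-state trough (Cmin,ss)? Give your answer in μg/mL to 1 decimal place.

3.9 μg/mL

The dosing interval is 3 half-lives, so f = 2^(−3) = 0.125.
At steady state, R = 1/(1 − 0.125) = 8/7.
Single-dose peak C₀ = D/Vd = 324/12 = 27 μg/mL.
Steady-state peak Cmax,ss = C₀·R = 27 × 8/7 ≈ 30.857 μg/mL.
Steady-state trough Cmin,ss = Cmax,ss·f ≈ 30.857 × 0.125 ≈ 3.857 μg/mL.
Trough 3.9 μg/mL vs MEC 7 μg/mL: subtherapeutic.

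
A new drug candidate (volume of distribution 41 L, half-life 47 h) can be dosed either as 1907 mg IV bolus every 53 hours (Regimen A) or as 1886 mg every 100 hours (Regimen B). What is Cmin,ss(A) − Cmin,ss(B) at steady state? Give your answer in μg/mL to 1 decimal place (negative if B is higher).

25.6 μg/mL

Regimen A: f = (1/2)^(53/47) ≈ 0.4577; Cmin,ss = (1907/41)·f/(1−f) ≈ 39.256 μg/mL.
Regimen B: f = (1/2)^(100/47) ≈ 0.2288; Cmin,ss = (1886/41)·f/(1−f) ≈ 13.647 μg/mL.
Difference ≈ 39.256 − 13.647 ≈ 25.609 μg/mL.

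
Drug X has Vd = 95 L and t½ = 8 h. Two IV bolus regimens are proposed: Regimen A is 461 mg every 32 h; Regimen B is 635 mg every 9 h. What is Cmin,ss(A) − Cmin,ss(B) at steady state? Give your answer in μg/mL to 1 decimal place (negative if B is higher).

-5.3 μg/mL

Regimen A: f = (1/2)^(32/8) ≈ 0.0625; Cmin,ss = (461/95)·f/(1−f) ≈ 0.324 μg/mL.
Regimen B: f = (1/2)^(9/8) ≈ 0.4585; Cmin,ss = (635/95)·f/(1−f) ≈ 5.660 μg/mL.
Difference ≈ 0.324 − 5.660 ≈ -5.336 μg/mL.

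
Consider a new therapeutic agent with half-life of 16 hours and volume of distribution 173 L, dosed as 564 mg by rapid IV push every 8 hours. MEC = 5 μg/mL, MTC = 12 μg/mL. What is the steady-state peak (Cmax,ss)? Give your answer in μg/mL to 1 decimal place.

Over one 8-h interval, 8/16 ≈ 0.5 half-lives elapse, leaving f ≈ 0.7071 of each dose.
Accumulation ratio R = 1/(1 − f) ≈ 1/0.2929 ≈ 3.4141.
Single-dose peak C₀ = D/Vd = 564/173 ≈ 3.260 μg/mL.
Steady-state peak Cmax,ss = C₀·R ≈ 3.260 × 3.4141 ≈ 11.130 μg/mL.
Peak 11.1 μg/mL vs MTC 12 μg/mL: below toxic threshold.

11.1 μg/mL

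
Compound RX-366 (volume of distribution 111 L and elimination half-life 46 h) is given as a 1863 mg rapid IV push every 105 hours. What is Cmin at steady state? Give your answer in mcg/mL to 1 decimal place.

4.3 mcg/mL

k = ln2/t½ = ln2/46 ≈ 0.015068 h⁻¹; fraction remaining f = e^(−kτ) = e^(−0.015068×105) ≈ 0.2055.
Accumulation ratio R = 1/(1 − f) ≈ 1/0.7945 ≈ 1.2587.
Single-dose peak C₀ = D/Vd = 1863/111 ≈ 16.784 mcg/mL.
Cmax,ss = C₀/(1 − f) ≈ 16.784/0.7945 ≈ 21.125 mcg/mL.
One interval later, Cmin,ss = Cmax,ss·e^(−kτ) ≈ 21.125 × 0.2055 ≈ 4.341 mcg/mL.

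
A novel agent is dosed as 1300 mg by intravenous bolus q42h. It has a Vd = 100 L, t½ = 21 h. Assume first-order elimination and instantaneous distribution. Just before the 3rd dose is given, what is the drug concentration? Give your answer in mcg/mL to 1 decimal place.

f = (1/2)^(τ/t½) = (1/2)^(42/21) ≈ 0.2500.
C₀ = D/Vd = 1300/100 ≈ 13.000 mcg/mL.
Before the 3rd dose, 2 doses have been given. Superposition: Cmin = C₀·(f + f²).
≈ 13.000 × (0.2500 + 0.0625) ≈ 13.000 × 0.3125 ≈ 4.062 mcg/mL.

4.1 mcg/mL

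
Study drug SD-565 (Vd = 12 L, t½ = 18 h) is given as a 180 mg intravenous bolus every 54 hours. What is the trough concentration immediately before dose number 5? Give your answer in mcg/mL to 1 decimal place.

f = (1/2)^(τ/t½) = (1/2)^(54/18) ≈ 0.1250.
C₀ = D/Vd = 180/12 ≈ 15.000 mcg/mL.
Before the 5th dose, 4 doses have been given. Superposition: Cmin = C₀·(f + f² + … + f^4).
≈ 15.000 × (0.1250 + 0.0156 + 0.0020 + 0.0002) ≈ 15.000 × 0.1428 ≈ 2.142 mcg/mL.

2.1 mcg/mL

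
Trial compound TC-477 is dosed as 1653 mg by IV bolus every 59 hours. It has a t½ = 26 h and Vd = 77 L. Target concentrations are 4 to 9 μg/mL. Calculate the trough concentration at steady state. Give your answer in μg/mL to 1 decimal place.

5.6 μg/mL

τ/t½ = 59/26 ≈ 2.2692, so fraction remaining f = (1/2)^(59/26) ≈ 0.2074.
At steady state, accumulation factor R = 1/(1 − e^(−kτ)) ≈ 1.2617.
Single-dose peak C₀ = D/Vd = 1653/77 ≈ 21.468 μg/mL.
Steady-state peak Cmax,ss = C₀·R ≈ 21.468 × 1.2617 ≈ 27.086 μg/mL.
Steady-state trough Cmin,ss = Cmax,ss·f ≈ 27.086 × 0.2074 ≈ 5.618 μg/mL.
Trough 5.6 μg/mL vs MEC 4 μg/mL: adequate.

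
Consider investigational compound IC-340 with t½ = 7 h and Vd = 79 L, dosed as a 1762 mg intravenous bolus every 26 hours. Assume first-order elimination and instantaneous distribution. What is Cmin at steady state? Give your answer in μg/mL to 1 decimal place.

Over one 26-h interval, 26/7 ≈ 3.7143 half-lives elapse, leaving f ≈ 0.0762 of each dose.
Accumulation ratio R = 1/(1 − f) ≈ 1/0.9238 ≈ 1.0825.
Single-dose peak C₀ = D/Vd = 1762/79 ≈ 22.304 μg/mL.
Steady-state peak Cmax,ss = C₀·R ≈ 22.304 × 1.0825 ≈ 24.144 μg/mL.
Steady-state trough Cmin,ss = Cmax,ss·f ≈ 24.144 × 0.0762 ≈ 1.840 μg/mL.

1.8 μg/mL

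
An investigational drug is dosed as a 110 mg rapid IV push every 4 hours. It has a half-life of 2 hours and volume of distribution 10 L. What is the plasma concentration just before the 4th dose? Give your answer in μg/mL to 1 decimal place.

3.6 μg/mL

f = (1/2)^(τ/t½) = (1/2)^(4/2) ≈ 0.2500.
C₀ = D/Vd = 110/10 ≈ 11.000 μg/mL.
Before the 4th dose, 3 doses have been given. Superposition: Cmin = C₀·(f + f² + … + f^3).
≈ 11.000 × (0.2500 + 0.0625 + 0.0156) ≈ 11.000 × 0.3281 ≈ 3.609 μg/mL.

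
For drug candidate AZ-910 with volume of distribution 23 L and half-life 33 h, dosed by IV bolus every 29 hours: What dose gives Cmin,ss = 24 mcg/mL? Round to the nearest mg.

τ/t½ = 29/33 ≈ 0.87879, so f = (1/2)^(29/33) ≈ 0.543824.
Cmin,ss = (D/Vd)·f/(1−f), so D = Cmin,ss·Vd·(1−f)/f.
D = 24 × 23 × (1−f)/f ≈ 24 × 23 × 0.83883 ≈ 463.03 mg.

463 mg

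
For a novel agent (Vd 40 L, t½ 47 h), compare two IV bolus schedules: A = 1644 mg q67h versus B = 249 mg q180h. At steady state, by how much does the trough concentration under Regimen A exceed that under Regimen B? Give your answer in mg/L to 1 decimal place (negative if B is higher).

23.9 mg/L

Regimen A: f = (1/2)^(67/47) ≈ 0.3723; Cmin,ss = (1644/40)·f/(1−f) ≈ 24.377 mg/L.
Regimen B: f = (1/2)^(180/47) ≈ 0.0703; Cmin,ss = (249/40)·f/(1−f) ≈ 0.471 mg/L.
Difference ≈ 24.377 − 0.471 ≈ 23.906 mg/L.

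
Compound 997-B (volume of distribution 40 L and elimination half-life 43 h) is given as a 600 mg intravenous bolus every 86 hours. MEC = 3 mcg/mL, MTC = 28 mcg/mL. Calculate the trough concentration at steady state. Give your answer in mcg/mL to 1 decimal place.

5.0 mcg/mL

The dosing interval is 2 half-lives, so f = 2^(−2) = 0.25.
At steady state, R = 1/(1 − 0.25) = 4/3.
Single-dose peak C₀ = D/Vd = 600/40 = 15 mcg/mL.
Steady-state peak Cmax,ss = C₀·R = 15 × 4/3 ≈ 20.000 mcg/mL.
Steady-state trough Cmin,ss = Cmax,ss·f ≈ 20.000 × 0.25 ≈ 5.000 mcg/mL.
Trough 5.0 mcg/mL vs MEC 3 mcg/mL: adequate.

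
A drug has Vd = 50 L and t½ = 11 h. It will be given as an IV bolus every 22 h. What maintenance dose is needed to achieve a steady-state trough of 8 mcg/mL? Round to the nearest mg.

τ/t½ = 22/11 ≈ 2, so f = (1/2)^(22/11) ≈ 0.250000.
Cmin,ss = (D/Vd)·f/(1−f), so D = Cmin,ss·Vd·(1−f)/f.
D = 8 × 50 × (1−f)/f ≈ 8 × 50 × 3.00000 ≈ 1200.00 mg.

1200 mg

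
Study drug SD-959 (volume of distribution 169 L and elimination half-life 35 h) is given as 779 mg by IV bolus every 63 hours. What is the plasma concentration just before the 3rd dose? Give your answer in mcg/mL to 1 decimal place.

f = (1/2)^(τ/t½) = (1/2)^(63/35) ≈ 0.2872.
C₀ = D/Vd = 779/169 ≈ 4.609 mcg/mL.
Before the 3rd dose, 2 doses have been given. Superposition: Cmin = C₀·(f + f²).
≈ 4.609 × (0.2872 + 0.0825) ≈ 4.609 × 0.3697 ≈ 1.704 mcg/mL.

1.7 mcg/mL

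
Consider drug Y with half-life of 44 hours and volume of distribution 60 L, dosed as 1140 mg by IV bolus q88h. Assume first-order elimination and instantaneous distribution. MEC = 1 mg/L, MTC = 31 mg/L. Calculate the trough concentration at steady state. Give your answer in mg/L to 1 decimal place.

The dosing interval is 2 half-lives, so f = 2^(−2) = 0.25.
Accumulation ratio R = 1/(1 − f) = 1/0.75 = 4/3.
Single-dose peak C₀ = D/Vd = 1140/60 = 19 mg/L.
Steady-state peak Cmax,ss = C₀·R = 19 × 4/3 ≈ 25.333 mg/L.
Steady-state trough Cmin,ss = Cmax,ss·f ≈ 25.333 × 0.25 ≈ 6.333 mg/L.
Trough 6.3 mg/L vs MEC 1 mg/L: adequate.

6.3 mg/L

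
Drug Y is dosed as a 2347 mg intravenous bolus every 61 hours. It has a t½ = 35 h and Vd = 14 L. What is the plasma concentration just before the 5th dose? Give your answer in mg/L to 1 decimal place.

f = (1/2)^(τ/t½) = (1/2)^(61/35) ≈ 0.2988.
C₀ = D/Vd = 2347/14 ≈ 167.643 mg/L.
Before the 5th dose, 4 doses have been given. Superposition: Cmin = C₀·(f + f² + … + f^4).
≈ 167.643 × (0.2988 + 0.0893 + 0.0267 + 0.0080) ≈ 167.643 × 0.4228 ≈ 70.879 mg/L.

70.9 mg/L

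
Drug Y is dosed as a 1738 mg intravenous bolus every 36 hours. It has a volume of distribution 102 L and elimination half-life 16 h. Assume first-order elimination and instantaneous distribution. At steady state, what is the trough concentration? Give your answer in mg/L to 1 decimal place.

k = ln2/t½ = ln2/16 ≈ 0.043322 h⁻¹; fraction remaining f = e^(−kτ) = e^(−0.043322×36) ≈ 0.2102.
Each bolus raises the concentration by D/Vd = 1738/102 ≈ 17.039 mg/L.
Steady-state trough Cmin,ss = C₀·f/(1−f) ≈ 17.039 × 0.2102/0.7898 ≈ 4.535 mg/L.

4.5 mg/L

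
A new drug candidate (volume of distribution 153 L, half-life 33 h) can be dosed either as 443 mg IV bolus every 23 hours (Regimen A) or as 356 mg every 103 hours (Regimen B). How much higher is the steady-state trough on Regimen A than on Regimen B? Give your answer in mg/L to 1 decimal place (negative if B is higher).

4.4 mg/L

Regimen A: f = (1/2)^(23/33) ≈ 0.6169; Cmin,ss = (443/153)·f/(1−f) ≈ 4.662 mg/L.
Regimen B: f = (1/2)^(103/33) ≈ 0.1149; Cmin,ss = (356/153)·f/(1−f) ≈ 0.302 mg/L.
Difference ≈ 4.662 − 0.302 ≈ 4.360 mg/L.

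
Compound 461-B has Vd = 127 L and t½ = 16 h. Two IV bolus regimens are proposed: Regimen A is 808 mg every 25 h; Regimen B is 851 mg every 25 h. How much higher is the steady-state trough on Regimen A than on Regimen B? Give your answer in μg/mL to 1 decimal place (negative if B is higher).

-0.2 μg/mL

Regimen A: f = (1/2)^(25/16) ≈ 0.3386; Cmin,ss = (808/127)·f/(1−f) ≈ 3.257 μg/mL.
Regimen B: f = (1/2)^(25/16) ≈ 0.3386; Cmin,ss = (851/127)·f/(1−f) ≈ 3.430 μg/mL.
Difference ≈ 3.257 − 3.430 ≈ -0.173 μg/mL.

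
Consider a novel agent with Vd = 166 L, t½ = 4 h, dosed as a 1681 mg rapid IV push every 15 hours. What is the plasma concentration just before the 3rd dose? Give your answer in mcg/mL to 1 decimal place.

f = (1/2)^(τ/t½) = (1/2)^(15/4) ≈ 0.0743.
C₀ = D/Vd = 1681/166 ≈ 10.127 mcg/mL.
Before the 3rd dose, 2 doses have been given. Superposition: Cmin = C₀·(f + f²).
≈ 10.127 × (0.0743 + 0.0055) ≈ 10.127 × 0.0798 ≈ 0.808 mcg/mL.

0.8 mcg/mL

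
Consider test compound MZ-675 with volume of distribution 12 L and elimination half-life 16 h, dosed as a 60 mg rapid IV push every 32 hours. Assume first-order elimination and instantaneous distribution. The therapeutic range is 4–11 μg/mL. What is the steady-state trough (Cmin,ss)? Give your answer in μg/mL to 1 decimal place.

1.7 μg/mL

The dosing interval is 2 half-lives, so f = 2^(−2) = 0.25.
At steady state, R = 1/(1 − 0.25) = 4/3.
Single-dose peak C₀ = D/Vd = 60/12 = 5 μg/mL.
Steady-state peak Cmax,ss = C₀·R = 5 × 4/3 ≈ 6.667 μg/mL.
Steady-state trough Cmin,ss = Cmax,ss·f ≈ 6.667 × 0.25 ≈ 1.667 μg/mL.
Trough 1.7 μg/mL vs MEC 4 μg/mL: subtherapeutic.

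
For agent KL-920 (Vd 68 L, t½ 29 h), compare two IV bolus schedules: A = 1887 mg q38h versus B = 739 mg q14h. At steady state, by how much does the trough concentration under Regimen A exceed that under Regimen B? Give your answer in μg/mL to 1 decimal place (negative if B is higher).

Regimen A: f = (1/2)^(38/29) ≈ 0.4032; Cmin,ss = (1887/68)·f/(1−f) ≈ 18.748 μg/mL.
Regimen B: f = (1/2)^(14/29) ≈ 0.7156; Cmin,ss = (739/68)·f/(1−f) ≈ 27.345 μg/mL.
Difference ≈ 18.748 − 27.345 ≈ -8.597 μg/mL.

-8.6 μg/mL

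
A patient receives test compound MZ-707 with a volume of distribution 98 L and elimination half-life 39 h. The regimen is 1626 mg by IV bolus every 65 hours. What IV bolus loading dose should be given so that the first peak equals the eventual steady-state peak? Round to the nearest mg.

f = (1/2)^(65/39) ≈ 0.314980; accumulation ratio R = 1/(1−f) ≈ 1.45981.
Loading dose to hit Cmax,ss on first dose: D_load = D_maint·R ≈ 1626 × 1.45981 ≈ 2373.65 mg.

2374 mg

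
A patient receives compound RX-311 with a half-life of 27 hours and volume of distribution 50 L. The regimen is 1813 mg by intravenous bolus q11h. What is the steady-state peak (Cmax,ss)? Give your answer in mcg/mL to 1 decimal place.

147.4 mcg/mL

τ/t½ = 11/27 ≈ 0.40741, so fraction remaining f = (1/2)^(11/27) ≈ 0.7540.
Accumulation ratio R = 1/(1 − f) ≈ 1/0.2460 ≈ 4.0650.
Single-dose peak C₀ = D/Vd = 1813/50 ≈ 36.260 mcg/mL.
Steady-state peak Cmax,ss = C₀·R ≈ 36.260 × 4.0650 ≈ 147.397 mcg/mL.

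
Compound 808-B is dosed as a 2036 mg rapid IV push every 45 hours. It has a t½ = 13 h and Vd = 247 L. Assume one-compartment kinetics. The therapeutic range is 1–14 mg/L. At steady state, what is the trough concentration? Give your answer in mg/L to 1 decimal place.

τ/t½ = 45/13 ≈ 3.4615, so fraction remaining f = (1/2)^(45/13) ≈ 0.0908.
At steady state, accumulation factor R = 1/(1 − e^(−kτ)) ≈ 1.0999.
Each bolus raises the concentration by D/Vd = 2036/247 ≈ 8.243 mg/L.
Steady-state peak Cmax,ss = C₀·R ≈ 8.243 × 1.0999 ≈ 9.066 mg/L.
Steady-state trough Cmin,ss = Cmax,ss·f ≈ 9.066 × 0.0908 ≈ 0.823 mg/L.
Trough 0.8 mg/L vs MEC 1 mg/L: subtherapeutic.

0.8 mg/L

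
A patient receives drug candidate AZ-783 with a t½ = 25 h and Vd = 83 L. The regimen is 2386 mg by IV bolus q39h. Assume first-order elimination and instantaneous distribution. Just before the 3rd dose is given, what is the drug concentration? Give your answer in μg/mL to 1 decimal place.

13.1 μg/mL

f = (1/2)^(τ/t½) = (1/2)^(39/25) ≈ 0.3392.
C₀ = D/Vd = 2386/83 ≈ 28.747 μg/mL.
Before the 3rd dose, 2 doses have been given. Superposition: Cmin = C₀·(f + f²).
≈ 28.747 × (0.3392 + 0.1151) ≈ 28.747 × 0.4543 ≈ 13.060 μg/mL.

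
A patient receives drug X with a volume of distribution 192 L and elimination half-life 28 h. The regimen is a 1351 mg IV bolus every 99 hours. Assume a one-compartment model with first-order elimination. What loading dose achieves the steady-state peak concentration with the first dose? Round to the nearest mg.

f = (1/2)^(99/28) ≈ 0.086227; accumulation ratio R = 1/(1−f) ≈ 1.09436.
Loading dose to hit Cmax,ss on first dose: D_load = D_maint·R ≈ 1351 × 1.09436 ≈ 1478.48 mg.

1478 mg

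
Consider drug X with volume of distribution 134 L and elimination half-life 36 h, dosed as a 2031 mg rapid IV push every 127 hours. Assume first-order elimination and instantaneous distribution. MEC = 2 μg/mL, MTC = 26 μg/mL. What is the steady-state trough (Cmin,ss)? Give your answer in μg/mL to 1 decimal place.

k = ln2/t½ = ln2/36 ≈ 0.019254 h⁻¹; fraction remaining f = e^(−kτ) = e^(−0.019254×127) ≈ 0.0867.
Each bolus raises the concentration by D/Vd = 2031/134 ≈ 15.157 μg/mL.
Steady-state trough Cmin,ss = C₀·f/(1−f) ≈ 15.157 × 0.0867/0.9133 ≈ 1.439 μg/mL.
Trough 1.4 μg/mL vs MEC 2 μg/mL: subtherapeutic.

1.4 μg/mL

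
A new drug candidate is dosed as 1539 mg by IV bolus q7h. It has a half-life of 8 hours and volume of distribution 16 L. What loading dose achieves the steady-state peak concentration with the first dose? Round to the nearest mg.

f = (1/2)^(7/8) ≈ 0.545254; accumulation ratio R = 1/(1−f) ≈ 2.19903.
Loading dose to hit Cmax,ss on first dose: D_load = D_maint·R ≈ 1539 × 2.19903 ≈ 3384.31 mg.

3384 mg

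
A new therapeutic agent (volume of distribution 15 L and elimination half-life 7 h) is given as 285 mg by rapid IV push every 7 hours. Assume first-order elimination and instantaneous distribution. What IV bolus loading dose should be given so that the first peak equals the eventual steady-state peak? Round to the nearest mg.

f = (1/2)^(7/7) ≈ 0.500000; accumulation ratio R = 1/(1−f) ≈ 2.00000.
Loading dose to hit Cmax,ss on first dose: D_load = D_maint·R ≈ 285 × 2.00000 ≈ 570.00 mg.

570 mg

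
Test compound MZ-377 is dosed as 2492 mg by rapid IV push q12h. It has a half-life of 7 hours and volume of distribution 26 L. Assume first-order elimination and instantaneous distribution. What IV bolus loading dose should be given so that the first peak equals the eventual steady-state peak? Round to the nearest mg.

3584 mg

f = (1/2)^(12/7) ≈ 0.304753; accumulation ratio R = 1/(1−f) ≈ 1.43834.
Loading dose to hit Cmax,ss on first dose: D_load = D_maint·R ≈ 2492 × 1.43834 ≈ 3584.34 mg.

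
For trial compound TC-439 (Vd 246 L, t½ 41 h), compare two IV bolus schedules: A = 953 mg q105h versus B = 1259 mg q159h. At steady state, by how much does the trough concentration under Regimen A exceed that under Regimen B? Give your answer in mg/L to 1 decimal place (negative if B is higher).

Regimen A: f = (1/2)^(105/41) ≈ 0.1695; Cmin,ss = (953/246)·f/(1−f) ≈ 0.791 mg/L.
Regimen B: f = (1/2)^(159/41) ≈ 0.0680; Cmin,ss = (1259/246)·f/(1−f) ≈ 0.373 mg/L.
Difference ≈ 0.791 − 0.373 ≈ 0.418 mg/L.

0.4 mg/L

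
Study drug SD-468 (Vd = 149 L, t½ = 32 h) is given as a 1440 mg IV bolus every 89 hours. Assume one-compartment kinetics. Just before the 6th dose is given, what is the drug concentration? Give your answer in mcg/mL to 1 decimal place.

1.6 mcg/mL

f = (1/2)^(τ/t½) = (1/2)^(89/32) ≈ 0.1455.
C₀ = D/Vd = 1440/149 ≈ 9.664 mcg/mL.
Before the 6th dose, 5 doses have been given. Superposition: Cmin = C₀·(f + f² + … + f^5).
≈ 9.664 × (0.1455 + 0.0212 + 0.0031 + 0.0004 + 0.0001) ≈ 9.664 × 0.1703 ≈ 1.646 mcg/mL.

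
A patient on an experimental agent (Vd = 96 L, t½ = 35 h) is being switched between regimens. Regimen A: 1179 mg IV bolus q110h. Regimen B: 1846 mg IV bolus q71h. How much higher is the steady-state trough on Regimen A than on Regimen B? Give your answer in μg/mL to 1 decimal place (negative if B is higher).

-4.7 μg/mL

Regimen A: f = (1/2)^(110/35) ≈ 0.1132; Cmin,ss = (1179/96)·f/(1−f) ≈ 1.568 μg/mL.
Regimen B: f = (1/2)^(71/35) ≈ 0.2451; Cmin,ss = (1846/96)·f/(1−f) ≈ 6.243 μg/mL.
Difference ≈ 1.568 − 6.243 ≈ -4.675 μg/mL.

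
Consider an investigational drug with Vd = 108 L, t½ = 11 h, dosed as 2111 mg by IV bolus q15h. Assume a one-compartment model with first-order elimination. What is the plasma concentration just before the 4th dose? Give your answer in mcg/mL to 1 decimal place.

f = (1/2)^(τ/t½) = (1/2)^(15/11) ≈ 0.3886.
C₀ = D/Vd = 2111/108 ≈ 19.546 mcg/mL.
Before the 4th dose, 3 doses have been given. Superposition: Cmin = C₀·(f + f² + … + f^3).
≈ 19.546 × (0.3886 + 0.1510 + 0.0587) ≈ 19.546 × 0.5983 ≈ 11.694 mcg/mL.

11.7 mcg/mL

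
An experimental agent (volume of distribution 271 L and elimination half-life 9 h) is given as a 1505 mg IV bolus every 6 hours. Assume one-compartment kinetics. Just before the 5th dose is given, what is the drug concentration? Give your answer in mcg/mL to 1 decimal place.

8.0 mcg/mL

f = (1/2)^(τ/t½) = (1/2)^(6/9) ≈ 0.6300.
C₀ = D/Vd = 1505/271 ≈ 5.554 mcg/mL.
Before the 5th dose, 4 doses have been given. Superposition: Cmin = C₀·(f + f² + … + f^4).
≈ 5.554 × (0.6300 + 0.3969 + 0.2500 + 0.1575) ≈ 5.554 × 1.4344 ≈ 7.967 mcg/mL.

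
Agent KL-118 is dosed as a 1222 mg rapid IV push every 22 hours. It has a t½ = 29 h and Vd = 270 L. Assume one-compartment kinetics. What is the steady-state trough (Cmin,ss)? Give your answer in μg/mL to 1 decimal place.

6.5 μg/mL

Over one 22-h interval, 22/29 ≈ 0.75862 half-lives elapse, leaving f ≈ 0.5911 of each dose.
At steady state, accumulation factor R = 1/(1 − e^(−kτ)) ≈ 2.4456.
Each bolus raises the concentration by D/Vd = 1222/270 ≈ 4.526 μg/mL.
Steady-state peak Cmax,ss = C₀·R ≈ 4.526 × 2.4456 ≈ 11.069 μg/mL.
One interval later, Cmin,ss = Cmax,ss·e^(−kτ) ≈ 11.069 × 0.5911 ≈ 6.543 μg/mL.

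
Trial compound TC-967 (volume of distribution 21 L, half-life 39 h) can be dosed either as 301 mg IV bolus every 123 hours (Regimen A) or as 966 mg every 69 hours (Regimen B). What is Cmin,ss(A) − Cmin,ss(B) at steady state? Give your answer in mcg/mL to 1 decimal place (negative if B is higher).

-17.3 mcg/mL

Regimen A: f = (1/2)^(123/39) ≈ 0.1124; Cmin,ss = (301/21)·f/(1−f) ≈ 1.815 mcg/mL.
Regimen B: f = (1/2)^(69/39) ≈ 0.2934; Cmin,ss = (966/21)·f/(1−f) ≈ 19.100 mcg/mL.
Difference ≈ 1.815 − 19.100 ≈ -17.285 mcg/mL.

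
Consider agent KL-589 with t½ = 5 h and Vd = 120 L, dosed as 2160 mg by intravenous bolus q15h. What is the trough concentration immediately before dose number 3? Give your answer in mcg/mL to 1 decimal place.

f = (1/2)^(τ/t½) = (1/2)^(15/5) ≈ 0.1250.
C₀ = D/Vd = 2160/120 ≈ 18.000 mcg/mL.
Before the 3rd dose, 2 doses have been given. Superposition: Cmin = C₀·(f + f²).
≈ 18.000 × (0.1250 + 0.0156) ≈ 18.000 × 0.1406 ≈ 2.531 mcg/mL.

2.5 mcg/mL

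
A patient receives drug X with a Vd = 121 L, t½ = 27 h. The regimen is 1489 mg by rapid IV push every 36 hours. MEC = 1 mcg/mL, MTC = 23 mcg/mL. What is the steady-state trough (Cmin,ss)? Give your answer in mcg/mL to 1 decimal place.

8.1 mcg/mL

Over one 36-h interval, 36/27 ≈ 1.3333 half-lives elapse, leaving f ≈ 0.3969 of each dose.
Accumulation ratio R = 1/(1 − f) ≈ 1/0.6031 ≈ 1.6581.
Single-dose peak C₀ = D/Vd = 1489/121 ≈ 12.306 mcg/mL.
Cmax,ss = C₀/(1 − f) ≈ 12.306/0.6031 ≈ 20.405 mcg/mL.
Steady-state trough Cmin,ss = Cmax,ss·f ≈ 20.405 × 0.3969 ≈ 8.099 mcg/mL.
Trough 8.1 mcg/mL vs MEC 1 mcg/mL: adequate.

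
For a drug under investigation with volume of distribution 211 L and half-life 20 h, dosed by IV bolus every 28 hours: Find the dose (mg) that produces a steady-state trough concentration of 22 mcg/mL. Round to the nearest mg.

7608 mg

τ/t½ = 28/20 ≈ 1.4, so f = (1/2)^(28/20) ≈ 0.378929.
Cmin,ss = (D/Vd)·f/(1−f), so D = Cmin,ss·Vd·(1−f)/f.
D = 22 × 211 × (1−f)/f ≈ 22 × 211 × 1.63902 ≈ 7608.33 mg.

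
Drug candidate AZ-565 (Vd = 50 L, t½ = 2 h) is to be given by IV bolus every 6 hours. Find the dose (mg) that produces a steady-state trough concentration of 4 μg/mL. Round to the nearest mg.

1400 mg

τ/t½ = 6/2 ≈ 3, so f = (1/2)^(6/2) ≈ 0.125000.
Cmin,ss = (D/Vd)·f/(1−f), so D = Cmin,ss·Vd·(1−f)/f.
D = 4 × 50 × (1−f)/f ≈ 4 × 50 × 7.00000 ≈ 1400.00 mg.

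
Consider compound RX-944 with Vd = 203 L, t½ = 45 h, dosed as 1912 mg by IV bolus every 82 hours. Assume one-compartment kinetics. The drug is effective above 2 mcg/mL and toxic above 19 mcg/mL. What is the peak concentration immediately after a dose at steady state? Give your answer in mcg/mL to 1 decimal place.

τ/t½ = 82/45 ≈ 1.8222, so fraction remaining f = (1/2)^(82/45) ≈ 0.2828.
At steady state, accumulation factor R = 1/(1 − e^(−kτ)) ≈ 1.3943.
Each bolus raises the concentration by D/Vd = 1912/203 ≈ 9.419 mcg/mL.
Cmax,ss = C₀/(1 − f) ≈ 9.419/0.7172 ≈ 13.133 mcg/mL.
Peak 13.1 mcg/mL vs MTC 19 mcg/mL: below toxic threshold.

13.1 mcg/mL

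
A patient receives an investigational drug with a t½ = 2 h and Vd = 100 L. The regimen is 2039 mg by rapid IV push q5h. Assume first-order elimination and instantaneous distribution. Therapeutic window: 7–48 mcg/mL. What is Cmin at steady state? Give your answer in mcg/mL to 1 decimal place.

Over one 5-h interval, 5/2 ≈ 2.5 half-lives elapse, leaving f ≈ 0.1768 of each dose.
Accumulation ratio R = 1/(1 − f) ≈ 1/0.8232 ≈ 1.2148.
Each bolus raises the concentration by D/Vd = 2039/100 ≈ 20.390 mcg/mL.
Steady-state peak Cmax,ss = C₀·R ≈ 20.390 × 1.2148 ≈ 24.770 mcg/mL.
One interval later, Cmin,ss = Cmax,ss·e^(−kτ) ≈ 24.770 × 0.1768 ≈ 4.379 mcg/mL.
Trough 4.4 mcg/mL vs MEC 7 mcg/mL: subtherapeutic.

4.4 mcg/mL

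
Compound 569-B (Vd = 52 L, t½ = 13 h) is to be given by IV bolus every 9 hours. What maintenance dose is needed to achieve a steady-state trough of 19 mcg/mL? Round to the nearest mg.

608 mg

τ/t½ = 9/13 ≈ 0.69231, so f = (1/2)^(9/13) ≈ 0.618863.
Cmin,ss = (D/Vd)·f/(1−f), so D = Cmin,ss·Vd·(1−f)/f.
D = 19 × 52 × (1−f)/f ≈ 19 × 52 × 0.61587 ≈ 608.48 mg.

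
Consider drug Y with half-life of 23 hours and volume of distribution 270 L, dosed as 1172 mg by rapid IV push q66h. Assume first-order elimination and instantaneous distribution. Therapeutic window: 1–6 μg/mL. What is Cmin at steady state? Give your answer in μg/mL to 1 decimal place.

0.7 μg/mL

τ/t½ = 66/23 ≈ 2.8696, so fraction remaining f = (1/2)^(66/23) ≈ 0.1368.
Each bolus raises the concentration by D/Vd = 1172/270 ≈ 4.341 μg/mL.
Steady-state trough Cmin,ss = C₀·f/(1−f) ≈ 4.341 × 0.1368/0.8632 ≈ 0.688 μg/mL.
Trough 0.7 μg/mL vs MEC 1 μg/mL: subtherapeutic.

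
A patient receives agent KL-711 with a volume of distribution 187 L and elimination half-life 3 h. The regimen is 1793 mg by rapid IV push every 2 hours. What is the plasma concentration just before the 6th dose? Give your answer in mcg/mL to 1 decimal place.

f = (1/2)^(τ/t½) = (1/2)^(2/3) ≈ 0.6300.
C₀ = D/Vd = 1793/187 ≈ 9.588 mcg/mL.
Before the 6th dose, 5 doses have been given. Superposition: Cmin = C₀·(f + f² + … + f^5).
≈ 9.588 × (0.6300 + 0.3969 + 0.2500 + 0.1575 + 0.0992) ≈ 9.588 × 1.5336 ≈ 14.704 mcg/mL.

14.7 mcg/mL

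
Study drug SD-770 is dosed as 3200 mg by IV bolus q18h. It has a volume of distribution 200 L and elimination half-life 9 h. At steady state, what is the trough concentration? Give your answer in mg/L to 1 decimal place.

5.3 mg/L

The dosing interval is 2 half-lives, so f = 2^(−2) = 0.25.
At steady state, R = 1/(1 − 0.25) = 4/3.
Single-dose peak C₀ = D/Vd = 3200/200 = 16 mg/L.
Steady-state peak Cmax,ss = C₀·R = 16 × 4/3 ≈ 21.333 mg/L.
Steady-state trough Cmin,ss = Cmax,ss·f ≈ 21.333 × 0.25 ≈ 5.333 mg/L.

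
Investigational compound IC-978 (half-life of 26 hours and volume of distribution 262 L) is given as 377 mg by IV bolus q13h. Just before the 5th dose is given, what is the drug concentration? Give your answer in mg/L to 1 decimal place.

f = (1/2)^(τ/t½) = (1/2)^(13/26) ≈ 0.7071.
C₀ = D/Vd = 377/262 ≈ 1.439 mg/L.
Before the 5th dose, 4 doses have been given. Superposition: Cmin = C₀·(f + f² + … + f^4).
≈ 1.439 × (0.7071 + 0.5000 + 0.3535 + 0.2500) ≈ 1.439 × 1.8106 ≈ 2.605 mg/L.

2.6 mg/L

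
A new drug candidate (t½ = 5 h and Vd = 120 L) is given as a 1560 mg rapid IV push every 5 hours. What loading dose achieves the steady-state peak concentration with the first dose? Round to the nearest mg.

3120 mg

f = (1/2)^(5/5) ≈ 0.500000; accumulation ratio R = 1/(1−f) ≈ 2.00000.
Loading dose to hit Cmax,ss on first dose: D_load = D_maint·R ≈ 1560 × 2.00000 ≈ 3120.00 mg.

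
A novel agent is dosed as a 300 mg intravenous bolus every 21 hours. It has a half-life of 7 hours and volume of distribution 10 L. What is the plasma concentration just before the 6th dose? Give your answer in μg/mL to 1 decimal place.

f = (1/2)^(τ/t½) = (1/2)^(21/7) ≈ 0.1250.
C₀ = D/Vd = 300/10 ≈ 30.000 μg/mL.
Before the 6th dose, 5 doses have been given. Superposition: Cmin = C₀·(f + f² + … + f^5).
≈ 30.000 × (0.1250 + 0.0156 + 0.0020 + 0.0002 + 0.0000) ≈ 30.000 × 0.1428 ≈ 4.284 μg/mL.

4.3 μg/mL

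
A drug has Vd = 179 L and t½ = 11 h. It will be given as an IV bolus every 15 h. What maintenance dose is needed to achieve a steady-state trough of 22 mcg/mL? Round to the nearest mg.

τ/t½ = 15/11 ≈ 1.3636, so f = (1/2)^(15/11) ≈ 0.388602.
Cmin,ss = (D/Vd)·f/(1−f), so D = Cmin,ss·Vd·(1−f)/f.
D = 22 × 179 × (1−f)/f ≈ 22 × 179 × 1.57333 ≈ 6195.77 mg.

6196 mg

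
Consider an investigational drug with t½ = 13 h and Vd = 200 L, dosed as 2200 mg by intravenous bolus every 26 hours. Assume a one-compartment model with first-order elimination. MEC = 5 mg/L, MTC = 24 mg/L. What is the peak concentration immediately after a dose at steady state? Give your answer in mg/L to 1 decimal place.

The dosing interval is 2 half-lives, so f = 2^(−2) = 0.25.
At steady state, R = 1/(1 − 0.25) = 4/3.
Single-dose peak C₀ = D/Vd = 2200/200 = 11 mg/L.
Steady-state peak Cmax,ss = C₀·R = 11 × 4/3 ≈ 14.667 mg/L.
Peak 14.7 mg/L vs MTC 24 mg/L: below toxic threshold.

14.7 mg/L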